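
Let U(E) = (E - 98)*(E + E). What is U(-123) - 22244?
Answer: 32122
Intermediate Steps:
U(E) = 2*E*(-98 + E) (U(E) = (-98 + E)*(2*E) = 2*E*(-98 + E))
U(-123) - 22244 = 2*(-123)*(-98 - 123) - 22244 = 2*(-123)*(-221) - 22244 = 54366 - 22244 = 32122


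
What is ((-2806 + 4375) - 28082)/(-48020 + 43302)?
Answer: 26513/4718 ≈ 5.6195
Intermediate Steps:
((-2806 + 4375) - 28082)/(-48020 + 43302) = (1569 - 28082)/(-4718) = -26513*(-1/4718) = 26513/4718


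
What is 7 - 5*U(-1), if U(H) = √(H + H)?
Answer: 7 - 5*I*√2 ≈ 7.0 - 7.0711*I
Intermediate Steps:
U(H) = √2*√H (U(H) = √(2*H) = √2*√H)
7 - 5*U(-1) = 7 - 5*√2*√(-1) = 7 - 5*√2*I = 7 - 5*I*√2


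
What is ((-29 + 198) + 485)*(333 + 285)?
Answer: 404172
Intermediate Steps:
((-29 + 198) + 485)*(333 + 285) = (169 + 485)*618 = 654*618 = 404172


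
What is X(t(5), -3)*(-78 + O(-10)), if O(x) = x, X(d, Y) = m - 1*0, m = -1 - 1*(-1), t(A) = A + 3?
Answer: 0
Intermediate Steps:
t(A) = 3 + A
m = 0 (m = -1 + 1 = 0)
X(d, Y) = 0 (X(d, Y) = 0 - 1*0 = 0 + 0 = 0)
X(t(5), -3)*(-78 + O(-10)) = 0*(-78 - 10) = 0*(-88) = 0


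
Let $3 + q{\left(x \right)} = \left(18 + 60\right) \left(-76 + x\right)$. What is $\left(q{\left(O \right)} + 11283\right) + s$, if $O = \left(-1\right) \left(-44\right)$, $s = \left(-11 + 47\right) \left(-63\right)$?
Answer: $6516$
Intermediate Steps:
$s = -2268$ ($s = 36 \left(-63\right) = -2268$)
$O = 44$
$q{\left(x \right)} = -5931 + 78 x$ ($q{\left(x \right)} = -3 + \left(18 + 60\right) \left(-76 + x\right) = -3 + 78 \left(-76 + x\right) = -3 + \left(-5928 + 78 x\right) = -5931 + 78 x$)
$\left(q{\left(O \right)} + 11283\right) + s = \left(\left(-5931 + 78 \cdot 44\right) + 11283\right) - 2268 = \left(\left(-5931 + 3432\right) + 11283\right) - 2268 = \left(-2499 + 11283\right) - 2268 = 8784 - 2268 = 6516$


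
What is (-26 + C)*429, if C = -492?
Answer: -222222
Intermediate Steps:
(-26 + C)*429 = (-26 - 492)*429 = -518*429 = -222222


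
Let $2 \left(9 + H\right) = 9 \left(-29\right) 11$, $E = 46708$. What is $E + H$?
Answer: $\frac{90527}{2} \approx 45264.0$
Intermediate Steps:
$H = - \frac{2889}{2}$ ($H = -9 + \frac{9 \left(-29\right) 11}{2} = -9 + \frac{\left(-261\right) 11}{2} = -9 + \frac{1}{2} \left(-2871\right) = -9 - \frac{2871}{2} = - \frac{2889}{2} \approx -1444.5$)
$E + H = 46708 - \frac{2889}{2} = \frac{90527}{2}$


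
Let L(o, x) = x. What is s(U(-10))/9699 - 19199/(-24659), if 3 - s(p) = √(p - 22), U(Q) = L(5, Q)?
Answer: 62095026/79722547 - 4*I*√2/9699 ≈ 0.77889 - 0.00058324*I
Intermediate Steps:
U(Q) = Q
s(p) = 3 - √(-22 + p) (s(p) = 3 - √(p - 22) = 3 - √(-22 + p))
s(U(-10))/9699 - 19199/(-24659) = (3 - √(-22 - 10))/9699 - 19199/(-24659) = (3 - √(-32))*(1/9699) - 19199*(-1/24659) = (3 - 4*I*√2)*(1/9699) + 19199/24659 = (1/3233 - 4*I*√2/9699) + 19199/24659 = 62095026/79722547 - 4*I*√2/9699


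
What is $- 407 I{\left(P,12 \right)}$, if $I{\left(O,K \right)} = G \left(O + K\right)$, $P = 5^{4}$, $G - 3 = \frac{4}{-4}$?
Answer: $-518518$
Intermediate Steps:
$G = 2$ ($G = 3 + \frac{4}{-4} = 3 + 4 \left(- \frac{1}{4}\right) = 3 - 1 = 2$)
$P = 625$
$I{\left(O,K \right)} = 2 K + 2 O$ ($I{\left(O,K \right)} = 2 \left(O + K\right) = 2 \left(K + O\right) = 2 K + 2 O$)
$- 407 I{\left(P,12 \right)} = - 407 \left(2 \cdot 12 + 2 \cdot 625\right) = - 407 \left(24 + 1250\right) = \left(-407\right) 1274 = -518518$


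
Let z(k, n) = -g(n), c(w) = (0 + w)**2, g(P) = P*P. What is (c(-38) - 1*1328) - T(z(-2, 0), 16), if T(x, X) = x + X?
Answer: 100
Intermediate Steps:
g(P) = P**2
c(w) = w**2
z(k, n) = -n**2
T(x, X) = X + x
(c(-38) - 1*1328) - T(z(-2, 0), 16) = ((-38)**2 - 1*1328) - (16 - 1*0**2) = (1444 - 1328) - (16 - 1*0) = 116 - (16 + 0) = 116 - 1*16 = 116 - 16 = 100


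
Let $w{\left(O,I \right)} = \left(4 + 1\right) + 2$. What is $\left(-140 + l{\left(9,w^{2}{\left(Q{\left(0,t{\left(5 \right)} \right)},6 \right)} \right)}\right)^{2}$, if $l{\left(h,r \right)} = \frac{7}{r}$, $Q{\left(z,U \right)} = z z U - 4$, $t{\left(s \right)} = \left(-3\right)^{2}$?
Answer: $\frac{958441}{49} \approx 19560.0$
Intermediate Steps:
$t{\left(s \right)} = 9$
$Q{\left(z,U \right)} = -4 + U z^{2}$ ($Q{\left(z,U \right)} = z^{2} U - 4 = U z^{2} - 4 = -4 + U z^{2}$)
$w{\left(O,I \right)} = 7$ ($w{\left(O,I \right)} = 5 + 2 = 7$)
$\left(-140 + l{\left(9,w^{2}{\left(Q{\left(0,t{\left(5 \right)} \right)},6 \right)} \right)}\right)^{2} = \left(-140 + \frac{7}{7^{2}}\right)^{2} = \left(-140 + \frac{7}{49}\right)^{2} = \left(-140 + 7 \cdot \frac{1}{49}\right)^{2} = \left(-140 + \frac{1}{7}\right)^{2} = \left(- \frac{979}{7}\right)^{2} = \frac{958441}{49}$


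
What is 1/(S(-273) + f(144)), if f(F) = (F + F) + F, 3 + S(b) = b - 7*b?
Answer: 1/2067 ≈ 0.00048379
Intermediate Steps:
S(b) = -3 - 6*b (S(b) = -3 + (b - 7*b) = -3 - 6*b)
f(F) = 3*F (f(F) = 2*F + F = 3*F)
1/(S(-273) + f(144)) = 1/((-3 - 6*(-273)) + 3*144) = 1/((-3 + 1638) + 432) = 1/(1635 + 432) = 1/2067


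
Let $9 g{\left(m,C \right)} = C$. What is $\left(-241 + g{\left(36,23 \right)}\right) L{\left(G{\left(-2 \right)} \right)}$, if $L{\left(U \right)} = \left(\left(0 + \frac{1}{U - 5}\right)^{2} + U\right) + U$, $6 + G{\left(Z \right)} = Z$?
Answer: $\frac{1933546}{507} \approx 3813.7$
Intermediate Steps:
$G{\left(Z \right)} = -6 + Z$
$g{\left(m,C \right)} = \frac{C}{9}$
$L{\left(U \right)} = \frac{1}{\left(-5 + U\right)^{2}} + 2 U$ ($L{\left(U \right)} = \left(\left(0 + \frac{1}{-5 + U}\right)^{2} + U\right) + U = \left(\left(\frac{1}{-5 + U}\right)^{2} + U\right) + U = \left(\frac{1}{\left(-5 + U\right)^{2}} + U\right) + U = \left(U + \frac{1}{\left(-5 + U\right)^{2}}\right) + U = \frac{1}{\left(-5 + U\right)^{2}} + 2 U$)
$\left(-241 + g{\left(36,23 \right)}\right) L{\left(G{\left(-2 \right)} \right)} = \left(-241 + \frac{1}{9} \cdot 23\right) \left(\frac{1}{\left(-5 - 8\right)^{2}} + 2 \left(-6 - 2\right)\right) = \left(-241 + \frac{23}{9}\right) \left(\frac{1}{\left(-5 - 8\right)^{2}} + 2 \left(-8\right)\right) = - \frac{2146 \left(\frac{1}{169} - 16\right)}{9} = \left(- \frac{2146}{9}\right) \left(- \frac{2703}{169}\right) = \frac{1933546}{507}$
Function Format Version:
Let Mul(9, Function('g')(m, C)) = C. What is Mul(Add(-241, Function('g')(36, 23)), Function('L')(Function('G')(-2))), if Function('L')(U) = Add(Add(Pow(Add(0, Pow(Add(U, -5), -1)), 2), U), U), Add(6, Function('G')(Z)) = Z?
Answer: Rational(1933546, 507) ≈ 3813.7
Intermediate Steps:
Function('G')(Z) = Add(-6, Z)
Function('g')(m, C) = Mul(Rational(1, 9), C)
Function('L')(U) = Add(Pow(Add(-5, U), -2), Mul(2, U)) (Function('L')(U) = Add(Add(Pow(Add(0, Pow(Add(-5, U), -1)), 2), U), U) = Add(Add(Pow(Pow(Add(-5, U), -1), 2), U), U) = Add(Add(Pow(Add(-5, U), -2), U), U) = Add(Add(U, Pow(Add(-5, U), -2)), U) = Add(Pow(Add(-5, U), -2), Mul(2, U)))
Mul(Add(-241, Function('g')(36, 23)), Function('L')(Function('G')(-2))) = Mul(Add(-241, Mul(Rational(1, 9), 23)), Add(Pow(Add(-5, Add(-6, -2)), -2), Mul(2, Add(-6, -2)))) = Mul(Add(-241, Rational(23, 9)), Add(Pow(Add(-5, -8), -2), Mul(2, -8))) = Mul(Rational(-2146, 9), Add(Pow(-13, -2), -16)) = Mul(Rational(-2146, 9), Add(Rational(1, 169), -16)) = Mul(Rational(-2146, 9), Rational(-2703, 169)) = Rational(1933546, 507)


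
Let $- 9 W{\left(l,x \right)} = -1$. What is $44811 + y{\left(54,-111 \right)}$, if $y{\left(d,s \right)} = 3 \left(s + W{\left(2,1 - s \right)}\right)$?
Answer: $\frac{133435}{3} \approx 44478.0$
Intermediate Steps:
$W{\left(l,x \right)} = \frac{1}{9}$ ($W{\left(l,x \right)} = \left(- \frac{1}{9}\right) \left(-1\right) = \frac{1}{9}$)
$y{\left(d,s \right)} = \frac{1}{3} + 3 s$ ($y{\left(d,s \right)} = 3 \left(s + \frac{1}{9}\right) = 3 \left(\frac{1}{9} + s\right) = \frac{1}{3} + 3 s$)
$44811 + y{\left(54,-111 \right)} = 44811 + \left(\frac{1}{3} + 3 \left(-111\right)\right) = 44811 + \left(\frac{1}{3} - 333\right) = 44811 - \frac{998}{3} = \frac{133435}{3}$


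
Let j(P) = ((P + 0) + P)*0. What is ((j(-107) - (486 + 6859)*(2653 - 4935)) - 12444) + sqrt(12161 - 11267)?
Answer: 16748846 + sqrt(894) ≈ 1.6749e+7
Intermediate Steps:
j(P) = 0 (j(P) = (P + P)*0 = (2*P)*0 = 0)
((j(-107) - (486 + 6859)*(2653 - 4935)) - 12444) + sqrt(12161 - 11267) = ((0 - (486 + 6859)*(2653 - 4935)) - 12444) + sqrt(12161 - 11267) = ((0 - 7345*(-2282)) - 12444) + sqrt(894) = ((0 - 1*(-16761290)) - 12444) + sqrt(894) = ((0 + 16761290) - 12444) + sqrt(894) = (16761290 - 12444) + sqrt(894) = 16748846 + sqrt(894)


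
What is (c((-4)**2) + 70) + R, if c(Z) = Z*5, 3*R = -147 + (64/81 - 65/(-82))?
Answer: 2023039/19926 ≈ 101.53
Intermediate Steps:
R = -965861/19926 (R = (-147 + (64/81 - 65/(-82)))/3 = (-147 + (64*(1/81) - 65*(-1/82)))/3 = (-147 + (64/81 + 65/82))/3 = (-147 + 10513/6642)/3 = (1/3)*(-965861/6642) = -965861/19926 ≈ -48.472)
c(Z) = 5*Z
(c((-4)**2) + 70) + R = (5*(-4)**2 + 70) - 965861/19926 = (5*16 + 70) - 965861/19926 = (80 + 70) - 965861/19926 = 150 - 965861/19926 = 2023039/19926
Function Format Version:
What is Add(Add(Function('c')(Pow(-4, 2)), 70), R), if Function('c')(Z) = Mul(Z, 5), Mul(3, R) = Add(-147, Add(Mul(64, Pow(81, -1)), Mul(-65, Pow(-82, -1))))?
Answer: Rational(2023039, 19926) ≈ 101.53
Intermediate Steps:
R = Rational(-965861, 19926) (R = Mul(Rational(1, 3), Add(-147, Add(Mul(64, Pow(81, -1)), Mul(-65, Pow(-82, -1))))) = Mul(Rational(1, 3), Add(-147, Add(Mul(64, Rational(1, 81)), Mul(-65, Rational(-1, 82))))) = Mul(Rational(1, 3), Add(-147, Add(Rational(64, 81), Rational(65, 82)))) = Mul(Rational(1, 3), Add(-147, Rational(10513, 6642))) = Mul(Rational(1, 3), Rational(-965861, 6642)) = Rational(-965861, 19926) ≈ -48.472)
Function('c')(Z) = Mul(5, Z)
Add(Add(Function('c')(Pow(-4, 2)), 70), R) = Add(Add(Mul(5, Pow(-4, 2)), 70), Rational(-965861, 19926)) = Add(Add(Mul(5, 16), 70), Rational(-965861, 19926)) = Add(Add(80, 70), Rational(-965861, 19926)) = Add(150, Rational(-965861, 19926)) = Rational(2023039, 19926)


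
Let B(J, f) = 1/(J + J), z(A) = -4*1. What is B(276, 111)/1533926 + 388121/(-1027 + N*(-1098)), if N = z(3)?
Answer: 328632588964757/2849236866480 ≈ 115.34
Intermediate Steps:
z(A) = -4
N = -4
B(J, f) = 1/(2*J)
B(276, 111)/1533926 + 388121/(-1027 + N*(-1098)) = ((½)/276)/1533926 + 388121/(-1027 - 4*(-1098)) = ((½)*(1/276))*(1/1533926) + 388121/(-1027 + 4392) = (1/552)*(1/1533926) + 388121/3365 = 1/846727152 + 388121*(1/3365) = 1/846727152 + 388121/3365 = 328632588964757/2849236866480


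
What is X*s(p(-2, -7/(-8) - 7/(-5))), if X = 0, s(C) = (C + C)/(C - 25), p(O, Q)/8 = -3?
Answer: 0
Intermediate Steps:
p(O, Q) = -24 (p(O, Q) = 8*(-3) = -24)
s(C) = 2*C/(-25 + C) (s(C) = (2*C)/(-25 + C) = 2*C/(-25 + C))
X*s(p(-2, -7/(-8) - 7/(-5))) = 0*(2*(-24)/(-25 - 24)) = 0*(2*(-24)/(-49)) = 0*(2*(-24)*(-1/49)) = 0*(48/49) = 0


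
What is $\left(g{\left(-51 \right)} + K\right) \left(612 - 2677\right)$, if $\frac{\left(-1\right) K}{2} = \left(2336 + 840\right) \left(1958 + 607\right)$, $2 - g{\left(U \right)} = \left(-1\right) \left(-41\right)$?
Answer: $33644877735$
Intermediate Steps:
$g{\left(U \right)} = -39$ ($g{\left(U \right)} = 2 - \left(-1\right) \left(-41\right) = 2 - 41 = -39$)
$K = -16292880$ ($K = - 2 \left(2336 + 840\right) \left(1958 + 607\right) = - 2 \cdot 3176 \cdot 2565 = \left(-2\right) 8146440 = -16292880$)
$\left(g{\left(-51 \right)} + K\right) \left(612 - 2677\right) = \left(-39 - 16292880\right) \left(612 - 2677\right) = \left(-16292919\right) \left(-2065\right) = 33644877735$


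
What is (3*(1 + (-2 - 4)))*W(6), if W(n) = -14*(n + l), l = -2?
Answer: 840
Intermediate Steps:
W(n) = 28 - 14*n (W(n) = -14*(n - 2) = -14*(-2 + n) = 28 - 14*n)
(3*(1 + (-2 - 4)))*W(6) = (3*(1 + (-2 - 4)))*(28 - 14*6) = (3*(1 - 6))*(28 - 84) = (3*(-5))*(-56) = -15*(-56) = 840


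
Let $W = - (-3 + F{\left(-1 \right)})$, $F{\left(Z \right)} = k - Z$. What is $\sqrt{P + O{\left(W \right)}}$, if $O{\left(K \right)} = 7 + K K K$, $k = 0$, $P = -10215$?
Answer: $10 i \sqrt{102} \approx 100.99 i$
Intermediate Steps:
$F{\left(Z \right)} = - Z$ ($F{\left(Z \right)} = 0 - Z = - Z$)
$W = 2$ ($W = - (-3 - -1) = - (-3 + 1) = \left(-1\right) \left(-2\right) = 2$)
$O{\left(K \right)} = 7 + K^{3}$ ($O{\left(K \right)} = 7 + K K^{2} = 7 + K^{3}$)
$\sqrt{P + O{\left(W \right)}} = \sqrt{-10215 + \left(7 + 2^{3}\right)} = \sqrt{-10215 + \left(7 + 8\right)} = \sqrt{-10215 + 15} = \sqrt{-10200} = 10 i \sqrt{102}$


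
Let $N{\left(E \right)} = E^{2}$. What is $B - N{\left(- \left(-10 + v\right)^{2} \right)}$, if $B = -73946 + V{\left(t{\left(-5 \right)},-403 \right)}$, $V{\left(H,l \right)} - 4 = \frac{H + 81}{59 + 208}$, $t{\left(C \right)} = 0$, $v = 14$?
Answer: $- \frac{6603595}{89} \approx -74198.0$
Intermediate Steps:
$V{\left(H,l \right)} = \frac{383}{89} + \frac{H}{267}$ ($V{\left(H,l \right)} = 4 + \frac{H + 81}{59 + 208} = 4 + \frac{81 + H}{267} = 4 + \left(81 + H\right) \frac{1}{267} = 4 + \left(\frac{27}{89} + \frac{H}{267}\right) = \frac{383}{89} + \frac{H}{267}$)
$B = - \frac{6580811}{89}$ ($B = -73946 + \left(\frac{383}{89} + \frac{1}{267} \cdot 0\right) = -73946 + \left(\frac{383}{89} + 0\right) = -73946 + \frac{383}{89} = - \frac{6580811}{89} \approx -73942.0$)
$B - N{\left(- \left(-10 + v\right)^{2} \right)} = - \frac{6580811}{89} - \left(- \left(-10 + 14\right)^{2}\right)^{2} = - \frac{6580811}{89} - \left(- 4^{2}\right)^{2} = - \frac{6580811}{89} - \left(\left(-1\right) 16\right)^{2} = - \frac{6580811}{89} - \left(-16\right)^{2} = - \frac{6580811}{89} - 256 = - \frac{6603595}{89}$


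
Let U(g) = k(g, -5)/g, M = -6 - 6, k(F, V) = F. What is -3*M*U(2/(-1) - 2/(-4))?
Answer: 36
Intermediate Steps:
M = -12
U(g) = 1 (U(g) = g/g = 1)
-3*M*U(2/(-1) - 2/(-4)) = -(-36) = -3*(-12) = 36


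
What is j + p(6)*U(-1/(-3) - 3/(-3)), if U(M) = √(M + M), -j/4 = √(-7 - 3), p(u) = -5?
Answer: -10*√6/3 - 4*I*√10 ≈ -8.165 - 12.649*I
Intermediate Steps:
j = -4*I*√10 (j = -4*√(-7 - 3) = -4*I*√10 ≈ -12.649*I)
U(M) = √2*√M (U(M) = √(2*M) = √2*√M)
j + p(6)*U(-1/(-3) - 3/(-3)) = -4*I*√10 - 5*√2*√(-1/(-3) - 3/(-3)) = -4*I*√10 - 5*√2*√(-1*(-⅓) - 3*(-⅓)) = -4*I*√10 - 5*√2*√(⅓ + 1) = -4*I*√10 - 5*√2*√(4/3) = -4*I*√10 - 5*√2*2*√3/3 = -4*I*√10 - 10*√6/3 = -10*√6/3 - 4*I*√10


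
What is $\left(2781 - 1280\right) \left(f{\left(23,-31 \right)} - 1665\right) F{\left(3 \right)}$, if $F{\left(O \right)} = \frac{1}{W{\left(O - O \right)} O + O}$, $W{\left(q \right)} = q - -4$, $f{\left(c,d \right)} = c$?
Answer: $- \frac{2464642}{15} \approx -1.6431 \cdot 10^{5}$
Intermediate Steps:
$W{\left(q \right)} = 4 + q$ ($W{\left(q \right)} = q + 4 = 4 + q$)
$F{\left(O \right)} = \frac{1}{5 O}$ ($F{\left(O \right)} = \frac{1}{\left(4 + \left(O - O\right)\right) O + O} = \frac{1}{\left(4 + 0\right) O + O} = \frac{1}{4 O + O} = \frac{1}{5 O}$)
$\left(2781 - 1280\right) \left(f{\left(23,-31 \right)} - 1665\right) F{\left(3 \right)} = \left(2781 - 1280\right) \left(23 - 1665\right) \frac{1}{5 \cdot 3} = 1501 \left(-1642\right) \frac{1}{5} \cdot \frac{1}{3} = \left(-2464642\right) \frac{1}{15} = - \frac{2464642}{15}$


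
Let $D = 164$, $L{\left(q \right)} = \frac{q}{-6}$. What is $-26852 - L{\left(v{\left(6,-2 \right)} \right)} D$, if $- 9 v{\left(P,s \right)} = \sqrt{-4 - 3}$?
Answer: $-26852 - \frac{82 i \sqrt{7}}{27} \approx -26852.0 - 8.0352 i$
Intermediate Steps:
$v{\left(P,s \right)} = - \frac{i \sqrt{7}}{9}$ ($v{\left(P,s \right)} = - \frac{\sqrt{-4 - 3}}{9} = - \frac{\sqrt{-7}}{9} = - \frac{i \sqrt{7}}{9}$)
$L{\left(q \right)} = - \frac{q}{6}$ ($L{\left(q \right)} = q \left(- \frac{1}{6}\right) = - \frac{q}{6}$)
$-26852 - L{\left(v{\left(6,-2 \right)} \right)} D = -26852 - - \frac{\left(- \frac{1}{9}\right) i \sqrt{7}}{6} \cdot 164 = -26852 - \frac{i \sqrt{7}}{54} \cdot 164 = -26852 - \frac{82 i \sqrt{7}}{27}$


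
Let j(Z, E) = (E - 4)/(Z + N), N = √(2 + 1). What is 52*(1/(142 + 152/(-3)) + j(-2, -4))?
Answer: 114062/137 + 416*√3 ≈ 1553.1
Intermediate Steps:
N = √3 ≈ 1.7320
j(Z, E) = (-4 + E)/(Z + √3) (j(Z, E) = (E - 4)/(Z + √3) = (-4 + E)/(Z + √3))
52*(1/(142 + 152/(-3)) + j(-2, -4)) = 52*(1/(142 + 152/(-3)) + (-4 - 4)/(-2 + √3)) = 52*(1/(142 + 152*(-⅓)) - 8/(-2 + √3)) = 52*(1/(142 - 152/3) - 8/(-2 + √3)) = 52*(1/(274/3) - 8/(-2 + √3)) = 52*(3/274 - 8/(-2 + √3)) = 78/137 - 416/(-2 + √3)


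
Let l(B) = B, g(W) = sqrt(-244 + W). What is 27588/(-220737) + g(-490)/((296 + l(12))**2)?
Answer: -836/6689 + I*sqrt(734)/94864 ≈ -0.12498 + 0.00028559*I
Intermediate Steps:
27588/(-220737) + g(-490)/((296 + l(12))**2) = 27588/(-220737) + sqrt(-244 - 490)/((296 + 12)**2) = 27588*(-1/220737) + sqrt(-734)/(308**2) = -836/6689 + (I*sqrt(734))/94864 = -836/6689 + (I*sqrt(734))*(1/94864) = -836/6689 + I*sqrt(734)/94864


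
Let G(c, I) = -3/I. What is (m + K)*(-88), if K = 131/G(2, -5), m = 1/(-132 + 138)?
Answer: -19228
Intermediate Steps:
m = ⅙ (m = 1/6 = ⅙ ≈ 0.16667)
K = 655/3 (K = 131/((-3/(-5))) = 131/((-3*(-⅕))) = 131/(⅗) = 131*(5/3) = 655/3 ≈ 218.33)
(m + K)*(-88) = (⅙ + 655/3)*(-88) = (437/2)*(-88) = -19228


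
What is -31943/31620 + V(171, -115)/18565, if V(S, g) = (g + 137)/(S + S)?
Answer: -79534415/78730452 ≈ -1.0102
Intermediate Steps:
V(S, g) = (137 + g)/(2*S) (V(S, g) = (137 + g)/((2*S)) = (137 + g)*(1/(2*S)) = (137 + g)/(2*S))
-31943/31620 + V(171, -115)/18565 = -31943/31620 + ((1/2)*(137 - 115)/171)/18565 = -31943*1/31620 + ((1/2)*(1/171)*22)*(1/18565) = -1879/1860 + (11/171)*(1/18565) = -1879/1860 + 11/3174615 = -79534415/78730452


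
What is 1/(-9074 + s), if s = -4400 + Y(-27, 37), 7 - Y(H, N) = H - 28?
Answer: -1/13412 ≈ -7.4560e-5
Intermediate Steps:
Y(H, N) = 35 - H (Y(H, N) = 7 - (H - 28) = 7 - (-28 + H) = 7 + (28 - H) = 35 - H)
s = -4338 (s = -4400 + (35 - 1*(-27)) = -4400 + (35 + 27) = -4400 + 62 = -4338)
1/(-9074 + s) = 1/(-9074 - 4338) = 1/(-13412) = -1/13412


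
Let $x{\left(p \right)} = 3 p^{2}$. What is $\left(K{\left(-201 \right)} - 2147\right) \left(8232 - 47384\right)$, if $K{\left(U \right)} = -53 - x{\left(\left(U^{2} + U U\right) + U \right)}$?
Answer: $763055480319056$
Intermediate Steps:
$K{\left(U \right)} = -53 - 3 \left(U + 2 U^{2}\right)^{2}$ ($K{\left(U \right)} = -53 - 3 \left(\left(U^{2} + U U\right) + U\right)^{2} = -53 - 3 \left(\left(U^{2} + U^{2}\right) + U\right)^{2} = -53 - 3 \left(2 U^{2} + U\right)^{2} = -53 - 3 \left(U + 2 U^{2}\right)^{2}$)
$\left(K{\left(-201 \right)} - 2147\right) \left(8232 - 47384\right) = \left(\left(-53 - 3 \left(-201\right)^{2} \left(1 + 2 \left(-201\right)\right)^{2}\right) - 2147\right) \left(8232 - 47384\right) = \left(\left(-53 - 121203 \left(1 - 402\right)^{2}\right) - 2147\right) \left(-39152\right) = \left(\left(-53 - 121203 \left(-401\right)^{2}\right) - 2147\right) \left(-39152\right) = \left(\left(-53 - 121203 \cdot 160801\right) - 2147\right) \left(-39152\right) = \left(\left(-53 - 19489563603\right) - 2147\right) \left(-39152\right) = \left(-19489563656 - 2147\right) \left(-39152\right) = \left(-19489565803\right) \left(-39152\right) = 763055480319056$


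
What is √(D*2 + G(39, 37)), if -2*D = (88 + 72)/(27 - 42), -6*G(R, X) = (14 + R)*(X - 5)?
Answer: 4*I*√17 ≈ 16.492*I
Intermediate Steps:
G(R, X) = -(-5 + X)*(14 + R)/6 (G(R, X) = -(14 + R)*(X - 5)/6 = -(14 + R)*(-5 + X)/6 = -(-5 + X)*(14 + R)/6)
D = 16/3 (D = -(88 + 72)/(2*(27 - 42)) = -80/(-15) = -80*(-1)/15 = -½*(-32/3) = 16/3 ≈ 5.3333)
√(D*2 + G(39, 37)) = √((16/3)*2 + (35/3 - 7/3*37 + (⅚)*39 - ⅙*39*37)) = √(32/3 + (35/3 - 259/3 + 65/2 - 481/2)) = √(32/3 - 848/3) = √(-272) = 4*I*√17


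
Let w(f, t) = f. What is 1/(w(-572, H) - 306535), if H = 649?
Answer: -1/307107 ≈ -3.2562e-6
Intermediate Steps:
1/(w(-572, H) - 306535) = 1/(-572 - 306535) = 1/(-307107) = -1/307107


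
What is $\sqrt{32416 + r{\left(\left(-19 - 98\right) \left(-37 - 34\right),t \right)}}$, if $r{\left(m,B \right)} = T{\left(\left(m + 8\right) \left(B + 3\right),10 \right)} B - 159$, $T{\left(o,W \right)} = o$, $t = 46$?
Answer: $\sqrt{18774267} \approx 4332.9$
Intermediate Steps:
$r{\left(m,B \right)} = -159 + B \left(3 + B\right) \left(8 + m\right)$ ($r{\left(m,B \right)} = \left(m + 8\right) \left(B + 3\right) B - 159 = \left(8 + m\right) \left(3 + B\right) B - 159 = \left(3 + B\right) \left(8 + m\right) B - 159 = B \left(3 + B\right) \left(8 + m\right) - 159 = -159 + B \left(3 + B\right) \left(8 + m\right)$)
$\sqrt{32416 + r{\left(\left(-19 - 98\right) \left(-37 - 34\right),t \right)}} = \sqrt{32416 - \left(159 - 46 \left(24 + 3 \left(-19 - 98\right) \left(-37 - 34\right) + 8 \cdot 46 + 46 \left(-19 - 98\right) \left(-37 - 34\right)\right)\right)} = \sqrt{32416 - \left(159 - 46 \left(24 + 3 \left(\left(-117\right) \left(-71\right)\right) + 368 + 46 \left(\left(-117\right) \left(-71\right)\right)\right)\right)} = \sqrt{32416 - \left(159 - 46 \left(24 + 3 \cdot 8307 + 368 + 46 \cdot 8307\right)\right)} = \sqrt{32416 - \left(159 - 46 \left(24 + 24921 + 368 + 382122\right)\right)} = \sqrt{32416 + \left(-159 + 46 \cdot 407435\right)} = \sqrt{32416 + \left(-159 + 18742010\right)} = \sqrt{32416 + 18741851} = \sqrt{18774267}$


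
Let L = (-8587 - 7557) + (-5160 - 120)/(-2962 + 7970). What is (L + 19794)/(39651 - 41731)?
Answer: -28553/16276 ≈ -1.7543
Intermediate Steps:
L = -5053402/313 (L = -16144 - 5280/5008 = -16144 - 5280*1/5008 = -16144 - 330/313 = -5053402/313 ≈ -16145.)
(L + 19794)/(39651 - 41731) = (-5053402/313 + 19794)/(39651 - 41731) = (1142120/313)/(-2080) = (1142120/313)*(-1/2080) = -28553/16276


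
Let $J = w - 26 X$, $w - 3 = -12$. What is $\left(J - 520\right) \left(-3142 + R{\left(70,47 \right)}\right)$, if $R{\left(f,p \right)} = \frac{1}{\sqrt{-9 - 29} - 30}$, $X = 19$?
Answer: $\frac{1507506099}{469} + \frac{1023 i \sqrt{38}}{938} \approx 3.2143 \cdot 10^{6} + 6.723 i$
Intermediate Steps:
$w = -9$ ($w = 3 - 12 = -9$)
$R{\left(f,p \right)} = \frac{1}{-30 + i \sqrt{38}}$ ($R{\left(f,p \right)} = \frac{1}{\sqrt{-38} - 30} = \frac{1}{i \sqrt{38} - 30} = \frac{1}{-30 + i \sqrt{38}}$)
$J = -503$ ($J = -9 - 494 = -503$)
$\left(J - 520\right) \left(-3142 + R{\left(70,47 \right)}\right) = \left(-503 - 520\right) \left(-3142 - \left(\frac{15}{469} + \frac{i \sqrt{38}}{938}\right)\right) = - 1023 \left(- \frac{1473613}{469} - \frac{i \sqrt{38}}{938}\right) = \frac{1507506099}{469} + \frac{1023 i \sqrt{38}}{938}$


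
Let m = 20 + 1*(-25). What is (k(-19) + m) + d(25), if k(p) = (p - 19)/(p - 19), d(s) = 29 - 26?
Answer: -1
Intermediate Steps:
d(s) = 3
m = -5 (m = 20 - 25 = -5)
k(p) = 1 (k(p) = (-19 + p)/(-19 + p) = 1)
(k(-19) + m) + d(25) = (1 - 5) + 3 = -4 + 3 = -1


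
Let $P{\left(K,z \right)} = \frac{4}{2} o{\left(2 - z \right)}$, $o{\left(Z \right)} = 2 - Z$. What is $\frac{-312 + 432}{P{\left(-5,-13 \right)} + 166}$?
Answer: $\frac{6}{7} \approx 0.85714$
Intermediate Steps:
$P{\left(K,z \right)} = 2 z$ ($P{\left(K,z \right)} = \frac{4}{2} \left(2 - \left(2 - z\right)\right) = 4 \cdot \frac{1}{2} \left(2 + \left(-2 + z\right)\right) = 2 z$)
$\frac{-312 + 432}{P{\left(-5,-13 \right)} + 166} = \frac{-312 + 432}{2 \left(-13\right) + 166} = \frac{120}{-26 + 166} = \frac{120}{140} = 120 \cdot \frac{1}{140} = \frac{6}{7}$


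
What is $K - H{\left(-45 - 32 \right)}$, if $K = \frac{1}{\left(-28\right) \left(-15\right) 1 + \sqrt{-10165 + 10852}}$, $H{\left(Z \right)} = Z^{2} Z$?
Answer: $\frac{26739594483}{58571} - \frac{\sqrt{687}}{175713} \approx 4.5653 \cdot 10^{5}$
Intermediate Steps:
$H{\left(Z \right)} = Z^{3}$
$K = \frac{1}{420 + \sqrt{687}}$ ($K = \frac{1}{420 \cdot 1 + \sqrt{687}} = \frac{1}{420 + \sqrt{687}} \approx 0.0022411$)
$K - H{\left(-45 - 32 \right)} = \left(\frac{140}{58571} - \frac{\sqrt{687}}{175713}\right) - \left(-45 - 32\right)^{3} = \left(\frac{140}{58571} - \frac{\sqrt{687}}{175713}\right) - \left(-77\right)^{3} = \left(\frac{140}{58571} - \frac{\sqrt{687}}{175713}\right) - -456533 = \left(\frac{140}{58571} - \frac{\sqrt{687}}{175713}\right) + 456533 = \frac{26739594483}{58571} - \frac{\sqrt{687}}{175713}$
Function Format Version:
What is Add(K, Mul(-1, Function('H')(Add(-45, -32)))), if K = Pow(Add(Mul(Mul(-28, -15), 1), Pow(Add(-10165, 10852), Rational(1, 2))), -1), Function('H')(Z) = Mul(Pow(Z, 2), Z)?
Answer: Add(Rational(26739594483, 58571), Mul(Rational(-1, 175713), Pow(687, Rational(1, 2)))) ≈ 4.5653e+5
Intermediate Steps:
Function('H')(Z) = Pow(Z, 3)
K = Pow(Add(420, Pow(687, Rational(1, 2))), -1) (K = Pow(Add(Mul(420, 1), Pow(687, Rational(1, 2))), -1) = Pow(Add(420, Pow(687, Rational(1, 2))), -1) ≈ 0.0022411)
Add(K, Mul(-1, Function('H')(Add(-45, -32)))) = Add(Add(Rational(140, 58571), Mul(Rational(-1, 175713), Pow(687, Rational(1, 2)))), Mul(-1, Pow(Add(-45, -32), 3))) = Add(Add(Rational(140, 58571), Mul(Rational(-1, 175713), Pow(687, Rational(1, 2)))), Mul(-1, Pow(-77, 3))) = Add(Add(Rational(140, 58571), Mul(Rational(-1, 175713), Pow(687, Rational(1, 2)))), Mul(-1, -456533)) = Add(Add(Rational(140, 58571), Mul(Rational(-1, 175713), Pow(687, Rational(1, 2)))), 456533) = Add(Rational(26739594483, 58571), Mul(Rational(-1, 175713), Pow(687, Rational(1, 2))))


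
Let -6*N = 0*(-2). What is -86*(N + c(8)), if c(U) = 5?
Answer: -430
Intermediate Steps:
N = 0 (N = -0*(-2) = -⅙*0 = 0)
-86*(N + c(8)) = -86*(0 + 5) = -86*5 = -430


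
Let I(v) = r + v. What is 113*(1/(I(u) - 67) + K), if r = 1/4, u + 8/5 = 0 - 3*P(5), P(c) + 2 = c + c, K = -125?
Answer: -26091135/1847 ≈ -14126.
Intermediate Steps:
P(c) = -2 + 2*c (P(c) = -2 + (c + c) = -2 + 2*c)
u = -128/5 (u = -8/5 + (0 - 3*(-2 + 2*5)) = -8/5 + (0 - 3*(-2 + 10)) = -8/5 + (0 - 3*8) = -8/5 + (0 - 24) = -8/5 - 24 = -128/5 ≈ -25.600)
r = ¼ ≈ 0.25000
I(v) = ¼ + v
113*(1/(I(u) - 67) + K) = 113*(1/((¼ - 128/5) - 67) - 125) = 113*(1/(-507/20 - 67) - 125) = 113*(1/(-1847/20) - 125) = 113*(-20/1847 - 125) = 113*(-230895/1847) = -26091135/1847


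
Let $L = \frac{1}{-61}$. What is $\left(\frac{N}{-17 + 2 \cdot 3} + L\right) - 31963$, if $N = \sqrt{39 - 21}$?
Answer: $- \frac{1949744}{61} - \frac{3 \sqrt{2}}{11} \approx -31963.0$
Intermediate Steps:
$L = - \frac{1}{61} \approx -0.016393$
$N = 3 \sqrt{2}$ ($N = \sqrt{18} = 3 \sqrt{2} \approx 4.2426$)
$\left(\frac{N}{-17 + 2 \cdot 3} + L\right) - 31963 = \left(\frac{3 \sqrt{2}}{-17 + 2 \cdot 3} - \frac{1}{61}\right) - 31963 = \left(\frac{3 \sqrt{2}}{-17 + 6} - \frac{1}{61}\right) - 31963 = \left(\frac{3 \sqrt{2}}{-11} - \frac{1}{61}\right) - 31963 = \left(3 \sqrt{2} \left(- \frac{1}{11}\right) - \frac{1}{61}\right) - 31963 = \left(- \frac{3 \sqrt{2}}{11} - \frac{1}{61}\right) - 31963 = \left(- \frac{1}{61} - \frac{3 \sqrt{2}}{11}\right) - 31963 = - \frac{1949744}{61} - \frac{3 \sqrt{2}}{11}$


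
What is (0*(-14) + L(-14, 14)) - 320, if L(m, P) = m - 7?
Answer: -341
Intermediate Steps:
L(m, P) = -7 + m
(0*(-14) + L(-14, 14)) - 320 = (0*(-14) + (-7 - 14)) - 320 = (0 - 21) - 320 = -21 - 320 = -341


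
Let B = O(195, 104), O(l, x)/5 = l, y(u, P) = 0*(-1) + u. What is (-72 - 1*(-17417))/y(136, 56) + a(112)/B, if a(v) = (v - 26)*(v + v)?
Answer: 19531279/132600 ≈ 147.29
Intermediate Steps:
y(u, P) = u (y(u, P) = 0 + u = u)
O(l, x) = 5*l
B = 975 (B = 5*195 = 975)
a(v) = 2*v*(-26 + v) (a(v) = (-26 + v)*(2*v) = 2*v*(-26 + v))
(-72 - 1*(-17417))/y(136, 56) + a(112)/B = (-72 - 1*(-17417))/136 + (2*112*(-26 + 112))/975 = (-72 + 17417)*(1/136) + (2*112*86)*(1/975) = 17345*(1/136) + 19264*(1/975) = 17345/136 + 19264/975 = 19531279/132600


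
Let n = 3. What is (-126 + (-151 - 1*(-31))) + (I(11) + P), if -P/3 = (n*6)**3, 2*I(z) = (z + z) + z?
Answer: -35451/2 ≈ -17726.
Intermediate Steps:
I(z) = 3*z/2 (I(z) = ((z + z) + z)/2 = (2*z + z)/2 = (3*z)/2 = 3*z/2)
P = -17496 (P = -3*(3*6)**3 = -3*18**3 = -3*5832 = -17496)
(-126 + (-151 - 1*(-31))) + (I(11) + P) = (-126 + (-151 - 1*(-31))) + ((3/2)*11 - 17496) = (-126 + (-151 + 31)) + (33/2 - 17496) = (-126 - 120) - 34959/2 = -246 - 34959/2 = -35451/2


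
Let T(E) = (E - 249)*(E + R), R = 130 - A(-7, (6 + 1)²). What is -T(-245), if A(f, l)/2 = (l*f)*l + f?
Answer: 16555422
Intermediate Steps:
A(f, l) = 2*f + 2*f*l² (A(f, l) = 2*((l*f)*l + f) = 2*((f*l)*l + f) = 2*(f*l² + f) = 2*(f + f*l²) = 2*f + 2*f*l²)
R = 33758 (R = 130 - 2*(-7)*(1 + ((6 + 1)²)²) = 130 - 2*(-7)*(1 + (7²)²) = 130 - 2*(-7)*(1 + 49²) = 130 - 2*(-7)*(1 + 2401) = 130 - 2*(-7)*2402 = 130 - 1*(-33628) = 130 + 33628 = 33758)
T(E) = (-249 + E)*(33758 + E) (T(E) = (E - 249)*(E + 33758) = (-249 + E)*(33758 + E))
-T(-245) = -(-8405742 + (-245)² + 33509*(-245)) = -(-8405742 + 60025 - 8209705) = -1*(-16555422) = 16555422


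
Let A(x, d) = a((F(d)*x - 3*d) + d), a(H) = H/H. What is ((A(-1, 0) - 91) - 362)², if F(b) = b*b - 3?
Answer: 204304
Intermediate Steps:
F(b) = -3 + b² (F(b) = b² - 3 = -3 + b²)
a(H) = 1
A(x, d) = 1
((A(-1, 0) - 91) - 362)² = ((1 - 91) - 362)² = (-90 - 362)² = (-452)² = 204304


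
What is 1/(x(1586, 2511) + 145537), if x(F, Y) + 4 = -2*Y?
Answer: 1/140511 ≈ 7.1169e-6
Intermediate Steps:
x(F, Y) = -4 - 2*Y
1/(x(1586, 2511) + 145537) = 1/((-4 - 2*2511) + 145537) = 1/((-4 - 5022) + 145537) = 1/(-5026 + 145537) = 1/140511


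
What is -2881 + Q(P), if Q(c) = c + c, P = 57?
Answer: -2767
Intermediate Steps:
Q(c) = 2*c
-2881 + Q(P) = -2881 + 2*57 = -2881 + 114 = -2767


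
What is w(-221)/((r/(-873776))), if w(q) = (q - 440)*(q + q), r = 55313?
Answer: -255284143712/55313 ≈ -4.6153e+6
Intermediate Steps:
w(q) = 2*q*(-440 + q) (w(q) = (-440 + q)*(2*q) = 2*q*(-440 + q))
w(-221)/((r/(-873776))) = (2*(-221)*(-440 - 221))/((55313/(-873776))) = (2*(-221)*(-661))/((55313*(-1/873776))) = 292162/(-55313/873776) = 292162*(-873776/55313) = -255284143712/55313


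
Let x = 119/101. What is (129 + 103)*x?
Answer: 27608/101 ≈ 273.35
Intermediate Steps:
x = 119/101 (x = 119*(1/101) = 119/101 ≈ 1.1782)
(129 + 103)*x = (129 + 103)*(119/101) = 232*(119/101) = 27608/101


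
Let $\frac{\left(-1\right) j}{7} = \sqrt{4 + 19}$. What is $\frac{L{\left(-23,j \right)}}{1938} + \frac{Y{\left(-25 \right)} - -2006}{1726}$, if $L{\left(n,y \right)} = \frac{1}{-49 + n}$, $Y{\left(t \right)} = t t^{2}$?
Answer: $- \frac{950171255}{120419568} \approx -7.8905$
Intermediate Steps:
$Y{\left(t \right)} = t^{3}$
$j = - 7 \sqrt{23}$ ($j = - 7 \sqrt{4 + 19} = - 7 \sqrt{23} \approx -33.571$)
$\frac{L{\left(-23,j \right)}}{1938} + \frac{Y{\left(-25 \right)} - -2006}{1726} = \frac{1}{\left(-49 - 23\right) 1938} + \frac{\left(-25\right)^{3} - -2006}{1726} = \frac{1}{-72} \cdot \frac{1}{1938} + \left(-15625 + 2006\right) \frac{1}{1726} = \left(- \frac{1}{72}\right) \frac{1}{1938} - \frac{13619}{1726} = - \frac{1}{139536} - \frac{13619}{1726} = - \frac{950171255}{120419568}$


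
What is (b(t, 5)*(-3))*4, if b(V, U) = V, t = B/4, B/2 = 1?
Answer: -6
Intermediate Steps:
B = 2 (B = 2*1 = 2)
t = 1/2 (t = 2/4 = 2*(1/4) = 1/2 ≈ 0.50000)
(b(t, 5)*(-3))*4 = ((1/2)*(-3))*4 = -3/2*4 = -6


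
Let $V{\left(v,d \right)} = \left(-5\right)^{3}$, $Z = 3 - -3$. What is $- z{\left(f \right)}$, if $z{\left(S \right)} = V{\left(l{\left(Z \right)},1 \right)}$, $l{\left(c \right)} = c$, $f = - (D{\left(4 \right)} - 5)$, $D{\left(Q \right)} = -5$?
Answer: $125$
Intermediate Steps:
$Z = 6$ ($Z = 3 + 3 = 6$)
$f = 10$ ($f = - (-5 - 5) = \left(-1\right) \left(-10\right) = 10$)
$V{\left(v,d \right)} = -125$
$z{\left(S \right)} = -125$
$- z{\left(f \right)} = \left(-1\right) \left(-125\right) = 125$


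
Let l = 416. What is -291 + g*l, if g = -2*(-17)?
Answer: 13853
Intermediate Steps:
g = 34
-291 + g*l = -291 + 34*416 = -291 + 14144 = 13853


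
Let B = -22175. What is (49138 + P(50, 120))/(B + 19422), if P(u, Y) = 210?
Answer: -49348/2753 ≈ -17.925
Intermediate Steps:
(49138 + P(50, 120))/(B + 19422) = (49138 + 210)/(-22175 + 19422) = 49348/(-2753) = 49348*(-1/2753) = -49348/2753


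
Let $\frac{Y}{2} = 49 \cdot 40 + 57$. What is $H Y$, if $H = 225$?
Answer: $907650$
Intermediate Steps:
$Y = 4034$ ($Y = 2 \left(49 \cdot 40 + 57\right) = 2 \left(1960 + 57\right) = 2 \cdot 2017 = 4034$)
$H Y = 225 \cdot 4034 = 907650$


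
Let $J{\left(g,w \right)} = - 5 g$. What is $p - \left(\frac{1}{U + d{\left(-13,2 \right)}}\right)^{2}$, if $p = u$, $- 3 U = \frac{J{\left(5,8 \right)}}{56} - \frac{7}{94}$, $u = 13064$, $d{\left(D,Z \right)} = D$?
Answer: $\frac{14888643010760}{1139670081} \approx 13064.0$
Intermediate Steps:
$U = \frac{457}{2632}$ ($U = - \frac{\frac{\left(-5\right) 5}{56} - \frac{7}{94}}{3} = - \frac{\left(-25\right) \frac{1}{56} - \frac{7}{94}}{3} = - \frac{- \frac{25}{56} - \frac{7}{94}}{3} = \left(- \frac{1}{3}\right) \left(- \frac{1371}{2632}\right) = \frac{457}{2632} \approx 0.17363$)
$p = 13064$
$p - \left(\frac{1}{U + d{\left(-13,2 \right)}}\right)^{2} = 13064 - \left(\frac{1}{\frac{457}{2632} - 13}\right)^{2} = 13064 - \left(\frac{1}{- \frac{33759}{2632}}\right)^{2} = 13064 - \left(- \frac{2632}{33759}\right)^{2} = 13064 - \frac{6927424}{1139670081} = \frac{14888643010760}{1139670081}$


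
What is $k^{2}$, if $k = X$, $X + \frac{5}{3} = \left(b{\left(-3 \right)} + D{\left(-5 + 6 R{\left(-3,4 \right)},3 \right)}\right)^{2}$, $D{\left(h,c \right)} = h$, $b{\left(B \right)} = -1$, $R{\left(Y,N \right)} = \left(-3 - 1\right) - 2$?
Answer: $\frac{27952369}{9} \approx 3.1058 \cdot 10^{6}$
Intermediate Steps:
$R{\left(Y,N \right)} = -6$ ($R{\left(Y,N \right)} = -4 - 2 = -6$)
$X = \frac{5287}{3}$ ($X = - \frac{5}{3} + \left(-1 + \left(-5 + 6 \left(-6\right)\right)\right)^{2} = - \frac{5}{3} + \left(-1 - 41\right)^{2} = - \frac{5}{3} + \left(-42\right)^{2} = - \frac{5}{3} + 1764 = \frac{5287}{3} \approx 1762.3$)
$k = \frac{5287}{3} \approx 1762.3$
$k^{2} = \left(\frac{5287}{3}\right)^{2} = \frac{27952369}{9}$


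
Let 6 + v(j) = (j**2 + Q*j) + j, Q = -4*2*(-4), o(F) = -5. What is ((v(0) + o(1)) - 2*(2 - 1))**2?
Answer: 169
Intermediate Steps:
Q = 32 (Q = -8*(-4) = 32)
v(j) = -6 + j**2 + 33*j (v(j) = -6 + ((j**2 + 32*j) + j) = -6 + (j**2 + 33*j) = -6 + j**2 + 33*j)
((v(0) + o(1)) - 2*(2 - 1))**2 = (((-6 + 0**2 + 33*0) - 5) - 2*(2 - 1))**2 = (((-6 + 0 + 0) - 5) - 2*1)**2 = ((-6 - 5) - 2)**2 = (-11 - 2)**2 = (-13)**2 = 169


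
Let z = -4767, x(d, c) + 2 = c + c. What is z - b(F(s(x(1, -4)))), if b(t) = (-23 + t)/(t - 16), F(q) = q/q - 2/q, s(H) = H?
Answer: -352867/74 ≈ -4768.5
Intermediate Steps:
x(d, c) = -2 + 2*c (x(d, c) = -2 + (c + c) = -2 + 2*c)
F(q) = 1 - 2/q
b(t) = (-23 + t)/(-16 + t)
z - b(F(s(x(1, -4)))) = -4767 - (-23 + (-2 + (-2 + 2*(-4)))/(-2 + 2*(-4)))/(-16 + (-2 + (-2 + 2*(-4)))/(-2 + 2*(-4))) = -4767 - (-23 + (-2 + (-2 - 8))/(-2 - 8))/(-16 + (-2 + (-2 - 8))/(-2 - 8)) = -4767 - (-23 + (-2 - 10)/(-10))/(-16 + (-2 - 10)/(-10)) = -4767 - (-23 - 1/10*(-12))/(-16 - 1/10*(-12)) = -4767 - (-23 + 6/5)/(-16 + 6/5) = -4767 - (-109)/((-74/5)*5) = -4767 - (-5)*(-109)/(74*5) = -4767 - 1*109/74 = -4767 - 109/74 = -352867/74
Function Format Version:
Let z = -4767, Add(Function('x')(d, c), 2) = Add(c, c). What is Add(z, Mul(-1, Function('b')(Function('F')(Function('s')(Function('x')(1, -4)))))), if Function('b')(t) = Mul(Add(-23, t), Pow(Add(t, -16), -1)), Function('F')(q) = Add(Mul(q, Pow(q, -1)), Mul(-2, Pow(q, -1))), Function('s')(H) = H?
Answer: Rational(-352867, 74) ≈ -4768.5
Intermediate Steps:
Function('x')(d, c) = Add(-2, Mul(2, c)) (Function('x')(d, c) = Add(-2, Add(c, c)) = Add(-2, Mul(2, c)))
Function('F')(q) = Add(1, Mul(-2, Pow(q, -1)))
Function('b')(t) = Mul(Pow(Add(-16, t), -1), Add(-23, t)) (Function('b')(t) = Mul(Add(-23, t), Pow(Add(-16, t), -1)) = Mul(Pow(Add(-16, t), -1), Add(-23, t)))
Add(z, Mul(-1, Function('b')(Function('F')(Function('s')(Function('x')(1, -4)))))) = Add(-4767, Mul(-1, Mul(Pow(Add(-16, Mul(Pow(Add(-2, Mul(2, -4)), -1), Add(-2, Add(-2, Mul(2, -4))))), -1), Add(-23, Mul(Pow(Add(-2, Mul(2, -4)), -1), Add(-2, Add(-2, Mul(2, -4)))))))) = Add(-4767, Mul(-1, Mul(Pow(Add(-16, Mul(Pow(Add(-2, -8), -1), Add(-2, Add(-2, -8)))), -1), Add(-23, Mul(Pow(Add(-2, -8), -1), Add(-2, Add(-2, -8))))))) = Add(-4767, Mul(-1, Mul(Pow(Add(-16, Mul(Pow(-10, -1), Add(-2, -10))), -1), Add(-23, Mul(Pow(-10, -1), Add(-2, -10)))))) = Add(-4767, Mul(-1, Mul(Pow(Add(-16, Mul(Rational(-1, 10), -12)), -1), Add(-23, Mul(Rational(-1, 10), -12))))) = Add(-4767, Mul(-1, Mul(Pow(Add(-16, Rational(6, 5)), -1), Add(-23, Rational(6, 5))))) = Add(-4767, Mul(-1, Mul(Pow(Rational(-74, 5), -1), Rational(-109, 5)))) = Add(-4767, Mul(-1, Mul(Rational(-5, 74), Rational(-109, 5)))) = Add(-4767, Mul(-1, Rational(109, 74))) = Add(-4767, Rational(-109, 74)) = Rational(-352867, 74)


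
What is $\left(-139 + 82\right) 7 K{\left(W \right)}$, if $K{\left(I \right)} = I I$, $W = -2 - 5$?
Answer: $-19551$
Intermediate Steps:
$W = -7$ ($W = -2 - 5 = -7$)
$K{\left(I \right)} = I^{2}$
$\left(-139 + 82\right) 7 K{\left(W \right)} = \left(-139 + 82\right) 7 \left(-7\right)^{2} = - 57 \cdot 7 \cdot 49 = \left(-57\right) 343 = -19551$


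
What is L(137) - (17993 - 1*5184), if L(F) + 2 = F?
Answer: -12674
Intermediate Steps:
L(F) = -2 + F
L(137) - (17993 - 1*5184) = (-2 + 137) - (17993 - 1*5184) = 135 - (17993 - 5184) = 135 - 1*12809 = 135 - 12809 = -12674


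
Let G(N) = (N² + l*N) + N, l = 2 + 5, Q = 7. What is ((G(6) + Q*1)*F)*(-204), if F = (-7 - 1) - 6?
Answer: 259896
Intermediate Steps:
l = 7
G(N) = N² + 8*N (G(N) = (N² + 7*N) + N = N² + 8*N)
F = -14 (F = -8 - 6 = -14)
((G(6) + Q*1)*F)*(-204) = ((6*(8 + 6) + 7*1)*(-14))*(-204) = ((6*14 + 7)*(-14))*(-204) = ((84 + 7)*(-14))*(-204) = (91*(-14))*(-204) = -1274*(-204) = 259896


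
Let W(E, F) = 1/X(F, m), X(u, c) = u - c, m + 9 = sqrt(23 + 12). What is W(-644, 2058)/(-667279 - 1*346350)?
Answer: -2067/4330683275566 - sqrt(35)/4330683275566 ≈ -4.7866e-10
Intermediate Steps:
m = -9 + sqrt(35) (m = -9 + sqrt(23 + 12) = -9 + sqrt(35) ≈ -3.0839)
W(E, F) = 1/(9 + F - sqrt(35)) (W(E, F) = 1/(F - (-9 + sqrt(35))) = 1/(F + (9 - sqrt(35))) = 1/(9 + F - sqrt(35)))
W(-644, 2058)/(-667279 - 1*346350) = 1/((9 + 2058 - sqrt(35))*(-667279 - 1*346350)) = 1/((2067 - sqrt(35))*(-667279 - 346350)) = 1/((2067 - sqrt(35))*(-1013629)) = -1/1013629/(2067 - sqrt(35)) = -1/(1013629*(2067 - sqrt(35)))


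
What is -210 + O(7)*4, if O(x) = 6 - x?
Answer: -214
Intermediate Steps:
-210 + O(7)*4 = -210 + (6 - 1*7)*4 = -210 + (6 - 7)*4 = -210 - 1*4 = -210 - 4 = -214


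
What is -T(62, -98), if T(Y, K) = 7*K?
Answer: 686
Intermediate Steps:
-T(62, -98) = -7*(-98) = -1*(-686) = 686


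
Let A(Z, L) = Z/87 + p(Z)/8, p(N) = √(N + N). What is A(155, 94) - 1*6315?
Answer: -549250/87 + √310/8 ≈ -6311.0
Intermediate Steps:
p(N) = √2*√N (p(N) = √(2*N) = √2*√N)
A(Z, L) = Z/87 + √2*√Z/8 (A(Z, L) = Z/87 + (√2*√Z)/8 = Z*(1/87) + (√2*√Z)*(⅛) = Z/87 + √2*√Z/8)
A(155, 94) - 1*6315 = ((1/87)*155 + √2*√155/8) - 1*6315 = (155/87 + √310/8) - 6315 = -549250/87 + √310/8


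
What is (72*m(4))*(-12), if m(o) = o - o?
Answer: 0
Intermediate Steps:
m(o) = 0
(72*m(4))*(-12) = (72*0)*(-12) = 0*(-12) = 0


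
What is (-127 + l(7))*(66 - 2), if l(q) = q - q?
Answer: -8128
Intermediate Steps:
l(q) = 0
(-127 + l(7))*(66 - 2) = (-127 + 0)*(66 - 2) = -127*64 = -8128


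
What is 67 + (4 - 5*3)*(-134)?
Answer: 1541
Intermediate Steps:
67 + (4 - 5*3)*(-134) = 67 + (4 - 15)*(-134) = 67 - 11*(-134) = 67 + 1474 = 1541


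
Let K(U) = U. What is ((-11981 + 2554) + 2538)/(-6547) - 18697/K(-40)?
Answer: 122684819/261880 ≈ 468.48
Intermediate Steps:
((-11981 + 2554) + 2538)/(-6547) - 18697/K(-40) = ((-11981 + 2554) + 2538)/(-6547) - 18697/(-40) = (-9427 + 2538)*(-1/6547) - 18697*(-1/40) = -6889*(-1/6547) + 18697/40 = 6889/6547 + 18697/40 = 122684819/261880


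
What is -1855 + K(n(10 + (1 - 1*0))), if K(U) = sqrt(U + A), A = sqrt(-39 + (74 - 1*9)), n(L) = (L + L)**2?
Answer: -1855 + sqrt(484 + sqrt(26)) ≈ -1832.9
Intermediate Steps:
n(L) = 4*L**2 (n(L) = (2*L)**2 = 4*L**2)
A = sqrt(26) (A = sqrt(-39 + (74 - 9)) = sqrt(-39 + 65) = sqrt(26) ≈ 5.0990)
K(U) = sqrt(U + sqrt(26))
-1855 + K(n(10 + (1 - 1*0))) = -1855 + sqrt(4*(10 + (1 - 1*0))**2 + sqrt(26)) = -1855 + sqrt(4*(10 + (1 + 0))**2 + sqrt(26)) = -1855 + sqrt(4*(10 + 1)**2 + sqrt(26)) = -1855 + sqrt(4*11**2 + sqrt(26)) = -1855 + sqrt(4*121 + sqrt(26)) = -1855 + sqrt(484 + sqrt(26))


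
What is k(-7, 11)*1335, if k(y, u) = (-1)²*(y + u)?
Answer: 5340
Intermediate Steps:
k(y, u) = u + y (k(y, u) = 1*(u + y) = u + y)
k(-7, 11)*1335 = (11 - 7)*1335 = 4*1335 = 5340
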